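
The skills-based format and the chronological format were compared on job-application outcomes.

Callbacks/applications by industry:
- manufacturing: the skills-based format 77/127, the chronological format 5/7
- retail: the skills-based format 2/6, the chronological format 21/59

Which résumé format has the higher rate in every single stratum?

the chronological format

Manufacturing: the skills-based format 77/127 = 60.6%, the chronological format 5/7 = 71.4% → the chronological format
Retail: the skills-based format 2/6 = 33.3%, the chronological format 21/59 = 35.6% → the chronological format
The chronological format has the higher rate in both groups.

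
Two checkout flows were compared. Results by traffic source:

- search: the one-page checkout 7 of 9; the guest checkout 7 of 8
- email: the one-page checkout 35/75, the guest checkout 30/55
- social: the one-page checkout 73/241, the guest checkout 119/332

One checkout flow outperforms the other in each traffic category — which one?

Search: the one-page checkout 7/9 = 77.8%, the guest checkout 7/8 = 87.5% → the guest checkout
Email: the one-page checkout 35/75 = 46.7%, the guest checkout 30/55 = 54.5% → the guest checkout
Social: the one-page checkout 73/241 = 30.3%, the guest checkout 119/332 = 35.8% → the guest checkout
The guest checkout has the higher rate in all 3 groups.

the guest checkout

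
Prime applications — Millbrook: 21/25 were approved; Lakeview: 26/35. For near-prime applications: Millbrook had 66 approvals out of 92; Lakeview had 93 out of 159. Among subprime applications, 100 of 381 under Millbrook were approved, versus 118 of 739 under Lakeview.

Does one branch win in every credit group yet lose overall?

Prime: Millbrook 21/25 = 84.0%, Lakeview 26/35 = 74.3% → Millbrook
Near-prime: Millbrook 66/92 = 71.7%, Lakeview 93/159 = 58.5% → Millbrook
Subprime: Millbrook 100/381 = 26.2%, Lakeview 118/739 = 16.0% → Millbrook
Overall: Millbrook 187/498 = 37.6%, Lakeview 237/933 = 25.4% → Millbrook
Millbrook wins overall and in every credit group — no reversal.

No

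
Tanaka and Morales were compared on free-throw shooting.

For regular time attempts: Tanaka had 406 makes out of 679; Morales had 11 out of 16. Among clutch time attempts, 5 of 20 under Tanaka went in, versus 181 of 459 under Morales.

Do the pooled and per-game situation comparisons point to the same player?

Regular time: Tanaka 406/679 = 59.8%, Morales 11/16 = 68.8% → Morales
Clutch time: Tanaka 5/20 = 25.0%, Morales 181/459 = 39.4% → Morales
Overall: Tanaka 411/699 = 58.8%, Morales 192/475 = 40.4% → Tanaka
Morales wins each game group but Tanaka wins overall — the comparison reverses. Morales's attempts skew toward clutch time, which has a lower base rate.

No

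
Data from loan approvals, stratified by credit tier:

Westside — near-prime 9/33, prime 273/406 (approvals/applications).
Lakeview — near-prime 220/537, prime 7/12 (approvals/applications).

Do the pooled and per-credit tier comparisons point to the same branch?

Near-prime: Westside 9/33 = 27.3%, Lakeview 220/537 = 41.0% → Lakeview
Prime: Westside 273/406 = 67.2%, Lakeview 7/12 = 58.3% → Westside
Overall: Westside 282/439 = 64.2%, Lakeview 227/549 = 41.3% → Westside
Neither sweeps: Westside wins 1 of 2 groups, Lakeview wins 1. Westside wins overall but not every group — no Simpson reversal.

No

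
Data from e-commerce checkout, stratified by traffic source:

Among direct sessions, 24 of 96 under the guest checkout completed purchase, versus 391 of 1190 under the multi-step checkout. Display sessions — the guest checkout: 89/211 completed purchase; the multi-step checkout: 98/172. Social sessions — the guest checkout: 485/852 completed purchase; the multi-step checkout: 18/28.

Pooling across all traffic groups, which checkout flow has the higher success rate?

Direct: the guest checkout 24/96 = 25.0%, the multi-step checkout 391/1190 = 32.9% → the multi-step checkout
Display: the guest checkout 89/211 = 42.2%, the multi-step checkout 98/172 = 57.0% → the multi-step checkout
Social: the guest checkout 485/852 = 56.9%, the multi-step checkout 18/28 = 64.3% → the multi-step checkout
Overall: the guest checkout 598/1159 = 51.6%, the multi-step checkout 507/1390 = 36.5% → the guest checkout
(The multi-step checkout wins every traffic group but the guest checkout wins overall — the multi-step checkout's sessions skew toward the low-rate direct group.)

the guest checkout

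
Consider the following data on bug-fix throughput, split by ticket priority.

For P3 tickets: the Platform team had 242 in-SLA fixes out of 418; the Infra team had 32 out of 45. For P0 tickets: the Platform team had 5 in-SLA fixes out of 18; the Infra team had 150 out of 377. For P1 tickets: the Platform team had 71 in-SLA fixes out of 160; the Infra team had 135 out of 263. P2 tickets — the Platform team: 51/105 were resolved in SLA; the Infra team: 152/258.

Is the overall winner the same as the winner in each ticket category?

P3: the Platform team 242/418 = 57.9%, the Infra team 32/45 = 71.1% → the Infra team
P0: the Platform team 5/18 = 27.8%, the Infra team 150/377 = 39.8% → the Infra team
P1: the Platform team 71/160 = 44.4%, the Infra team 135/263 = 51.3% → the Infra team
P2: the Platform team 51/105 = 48.6%, the Infra team 152/258 = 58.9% → the Infra team
Overall: the Platform team 369/701 = 52.6%, the Infra team 469/943 = 49.7% → the Platform team
The Infra team wins each ticket group but the Platform team wins overall — the comparison reverses. The Infra team's tickets skew toward P0, which has a lower base rate.

No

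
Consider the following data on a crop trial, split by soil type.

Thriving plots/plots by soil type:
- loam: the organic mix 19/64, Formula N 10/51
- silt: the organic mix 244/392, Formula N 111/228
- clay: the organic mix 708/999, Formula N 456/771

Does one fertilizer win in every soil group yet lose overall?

No

Loam: the organic mix 19/64 = 29.7%, Formula N 10/51 = 19.6% → the organic mix
Silt: the organic mix 244/392 = 62.2%, Formula N 111/228 = 48.7% → the organic mix
Clay: the organic mix 708/999 = 70.9%, Formula N 456/771 = 59.1% → the organic mix
Overall: the organic mix 971/1455 = 66.7%, Formula N 577/1050 = 55.0% → the organic mix
The organic mix wins overall and in every soil group — no reversal.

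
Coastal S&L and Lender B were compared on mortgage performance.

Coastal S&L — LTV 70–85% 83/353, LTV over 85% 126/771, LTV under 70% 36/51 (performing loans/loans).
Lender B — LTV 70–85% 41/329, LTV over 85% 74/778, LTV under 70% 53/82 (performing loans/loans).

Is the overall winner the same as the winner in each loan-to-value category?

Yes

LTV 70–85%: Coastal S&L 83/353 = 23.5%, Lender B 41/329 = 12.5% → Coastal S&L
LTV over 85%: Coastal S&L 126/771 = 16.3%, Lender B 74/778 = 9.5% → Coastal S&L
LTV under 70%: Coastal S&L 36/51 = 70.6%, Lender B 53/82 = 64.6% → Coastal S&L
Overall: Coastal S&L 245/1175 = 20.9%, Lender B 168/1189 = 14.1% → Coastal S&L
Coastal S&L wins overall and in every loan-to-value group — no reversal.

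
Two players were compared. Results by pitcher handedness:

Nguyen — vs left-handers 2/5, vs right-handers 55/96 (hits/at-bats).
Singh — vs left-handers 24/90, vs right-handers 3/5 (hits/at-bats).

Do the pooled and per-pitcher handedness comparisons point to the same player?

Vs left-handers: Nguyen 2/5 = 40.0%, Singh 24/90 = 26.7% → Nguyen
Vs right-handers: Nguyen 55/96 = 57.3%, Singh 3/5 = 60.0% → Singh
Overall: Nguyen 57/101 = 56.4%, Singh 27/95 = 28.4% → Nguyen
Neither sweeps: Nguyen wins 1 of 2 groups, Singh wins 1. Nguyen wins overall but not every group — no Simpson reversal.

No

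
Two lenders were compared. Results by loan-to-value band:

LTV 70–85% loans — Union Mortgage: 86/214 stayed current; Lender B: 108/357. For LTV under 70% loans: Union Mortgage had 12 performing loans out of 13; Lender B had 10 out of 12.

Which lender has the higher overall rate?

LTV 70–85%: Union Mortgage 86/214 = 40.2%, Lender B 108/357 = 30.3% → Union Mortgage
LTV under 70%: Union Mortgage 12/13 = 92.3%, Lender B 10/12 = 83.3% → Union Mortgage
Overall: Union Mortgage 98/227 = 43.2%, Lender B 118/369 = 32.0% → Union Mortgage

Union Mortgage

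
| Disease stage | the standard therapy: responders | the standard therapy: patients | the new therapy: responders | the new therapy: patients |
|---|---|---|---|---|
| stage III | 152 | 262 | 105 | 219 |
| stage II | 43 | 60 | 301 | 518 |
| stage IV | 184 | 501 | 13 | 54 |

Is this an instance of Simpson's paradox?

Yes

Stage III: the standard therapy 152/262 = 58.0%, the new therapy 105/219 = 47.9% → the standard therapy
Stage II: the standard therapy 43/60 = 71.7%, the new therapy 301/518 = 58.1% → the standard therapy
Stage IV: the standard therapy 184/501 = 36.7%, the new therapy 13/54 = 24.1% → the standard therapy
Overall: the standard therapy 379/823 = 46.1%, the new therapy 419/791 = 53.0% → the new therapy
The standard therapy wins each disease group but the new therapy wins overall — the comparison reverses. The standard therapy's patients skew toward stage IV, which has a lower base rate.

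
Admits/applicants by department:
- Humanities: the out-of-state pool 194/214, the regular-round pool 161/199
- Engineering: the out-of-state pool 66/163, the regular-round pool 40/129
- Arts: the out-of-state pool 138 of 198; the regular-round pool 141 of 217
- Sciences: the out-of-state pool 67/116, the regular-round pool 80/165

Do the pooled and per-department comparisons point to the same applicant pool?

Yes

Humanities: the out-of-state pool 194/214 = 90.7%, the regular-round pool 161/199 = 80.9% → the out-of-state pool
Engineering: the out-of-state pool 66/163 = 40.5%, the regular-round pool 40/129 = 31.0% → the out-of-state pool
Arts: the out-of-state pool 138/198 = 69.7%, the regular-round pool 141/217 = 65.0% → the out-of-state pool
Sciences: the out-of-state pool 67/116 = 57.8%, the regular-round pool 80/165 = 48.5% → the out-of-state pool
Overall: the out-of-state pool 465/691 = 67.3%, the regular-round pool 422/710 = 59.4% → the out-of-state pool
The out-of-state pool wins overall and in every department group — no reversal.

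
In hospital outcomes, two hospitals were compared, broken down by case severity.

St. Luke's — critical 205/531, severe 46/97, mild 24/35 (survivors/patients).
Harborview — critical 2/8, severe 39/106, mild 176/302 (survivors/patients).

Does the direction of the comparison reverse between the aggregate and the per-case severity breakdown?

Critical: St. Luke's 205/531 = 38.6%, Harborview 2/8 = 25.0% → St. Luke's
Severe: St. Luke's 46/97 = 47.4%, Harborview 39/106 = 36.8% → St. Luke's
Mild: St. Luke's 24/35 = 68.6%, Harborview 176/302 = 58.3% → St. Luke's
Overall: St. Luke's 275/663 = 41.5%, Harborview 217/416 = 52.2% → Harborview
St. Luke's wins each case group but Harborview wins overall — the comparison reverses. St. Luke's's patients skew toward critical, which has a lower base rate.

Yes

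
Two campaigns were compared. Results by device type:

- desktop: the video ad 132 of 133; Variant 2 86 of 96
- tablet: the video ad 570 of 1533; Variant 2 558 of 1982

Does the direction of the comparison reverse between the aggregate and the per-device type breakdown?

Desktop: the video ad 132/133 = 99.2%, Variant 2 86/96 = 89.6% → the video ad
Tablet: the video ad 570/1533 = 37.2%, Variant 2 558/1982 = 28.2% → the video ad
Overall: the video ad 702/1666 = 42.1%, Variant 2 644/2078 = 31.0% → the video ad
The video ad wins overall and in every device group — no reversal.

No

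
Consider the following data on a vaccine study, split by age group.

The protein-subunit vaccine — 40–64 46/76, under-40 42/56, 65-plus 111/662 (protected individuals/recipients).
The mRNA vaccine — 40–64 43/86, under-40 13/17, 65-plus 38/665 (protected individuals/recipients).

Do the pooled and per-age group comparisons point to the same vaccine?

No

40–64: the protein-subunit vaccine 46/76 = 60.5%, the mRNA vaccine 43/86 = 50.0% → the protein-subunit vaccine
Under-40: the protein-subunit vaccine 42/56 = 75.0%, the mRNA vaccine 13/17 = 76.5% → the mRNA vaccine
65-plus: the protein-subunit vaccine 111/662 = 16.8%, the mRNA vaccine 38/665 = 5.7% → the protein-subunit vaccine
Overall: the protein-subunit vaccine 199/794 = 25.1%, the mRNA vaccine 94/768 = 12.2% → the protein-subunit vaccine
Neither sweeps: the protein-subunit vaccine wins 2 of 3 groups, the mRNA vaccine wins 1. The protein-subunit vaccine wins overall but not every group — no Simpson reversal.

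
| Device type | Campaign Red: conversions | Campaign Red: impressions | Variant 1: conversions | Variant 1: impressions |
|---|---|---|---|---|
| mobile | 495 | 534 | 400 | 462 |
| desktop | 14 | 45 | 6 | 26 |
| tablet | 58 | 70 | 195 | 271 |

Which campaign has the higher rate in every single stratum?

Campaign Red

Mobile: Campaign Red 495/534 = 92.7%, Variant 1 400/462 = 86.6% → Campaign Red
Desktop: Campaign Red 14/45 = 31.1%, Variant 1 6/26 = 23.1% → Campaign Red
Tablet: Campaign Red 58/70 = 82.9%, Variant 1 195/271 = 72.0% → Campaign Red
Campaign Red has the higher rate in all 3 groups.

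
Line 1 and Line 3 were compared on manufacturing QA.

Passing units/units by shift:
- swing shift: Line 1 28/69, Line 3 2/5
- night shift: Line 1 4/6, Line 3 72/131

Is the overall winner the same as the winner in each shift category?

Swing shift: Line 1 28/69 = 40.6%, Line 3 2/5 = 40.0% → Line 1
Night shift: Line 1 4/6 = 66.7%, Line 3 72/131 = 55.0% → Line 1
Overall: Line 1 32/75 = 42.7%, Line 3 74/136 = 54.4% → Line 3
Line 1 wins each shift group but Line 3 wins overall — the comparison reverses. Line 1's units skew toward swing shift, which has a lower base rate.

No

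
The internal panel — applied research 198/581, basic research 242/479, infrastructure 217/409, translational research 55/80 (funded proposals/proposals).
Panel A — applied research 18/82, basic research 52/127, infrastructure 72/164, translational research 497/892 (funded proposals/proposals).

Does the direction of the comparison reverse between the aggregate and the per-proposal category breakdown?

Applied research: the internal panel 198/581 = 34.1%, Panel A 18/82 = 22.0% → the internal panel
Basic research: the internal panel 242/479 = 50.5%, Panel A 52/127 = 40.9% → the internal panel
Infrastructure: the internal panel 217/409 = 53.1%, Panel A 72/164 = 43.9% → the internal panel
Translational research: the internal panel 55/80 = 68.8%, Panel A 497/892 = 55.7% → the internal panel
Overall: the internal panel 712/1549 = 46.0%, Panel A 639/1265 = 50.5% → Panel A
The internal panel wins each proposal group but Panel A wins overall — the comparison reverses. The internal panel's proposals skew toward applied research, which has a lower base rate.

Yes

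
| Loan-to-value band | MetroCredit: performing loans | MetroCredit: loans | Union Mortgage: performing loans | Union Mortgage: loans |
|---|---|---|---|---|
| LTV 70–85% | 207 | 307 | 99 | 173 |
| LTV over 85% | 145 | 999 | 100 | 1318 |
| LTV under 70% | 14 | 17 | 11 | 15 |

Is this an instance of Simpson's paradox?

No

LTV 70–85%: MetroCredit 207/307 = 67.4%, Union Mortgage 99/173 = 57.2% → MetroCredit
LTV over 85%: MetroCredit 145/999 = 14.5%, Union Mortgage 100/1318 = 7.6% → MetroCredit
LTV under 70%: MetroCredit 14/17 = 82.4%, Union Mortgage 11/15 = 73.3% → MetroCredit
Overall: MetroCredit 366/1323 = 27.7%, Union Mortgage 210/1506 = 13.9% → MetroCredit
MetroCredit wins overall and in every loan-to-value group — no reversal.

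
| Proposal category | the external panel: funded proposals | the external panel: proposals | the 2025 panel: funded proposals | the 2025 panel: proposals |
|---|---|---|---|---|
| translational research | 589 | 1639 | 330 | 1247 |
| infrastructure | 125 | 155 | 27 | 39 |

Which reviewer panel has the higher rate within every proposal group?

Translational research: the external panel 589/1639 = 35.9%, the 2025 panel 330/1247 = 26.5% → the external panel
Infrastructure: the external panel 125/155 = 80.6%, the 2025 panel 27/39 = 69.2% → the external panel
The external panel has the higher rate in both groups.

the external panel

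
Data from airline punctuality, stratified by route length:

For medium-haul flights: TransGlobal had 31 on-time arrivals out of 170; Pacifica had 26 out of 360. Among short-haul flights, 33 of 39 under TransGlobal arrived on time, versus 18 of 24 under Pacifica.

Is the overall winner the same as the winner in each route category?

Yes

Medium-haul: TransGlobal 31/170 = 18.2%, Pacifica 26/360 = 7.2% → TransGlobal
Short-haul: TransGlobal 33/39 = 84.6%, Pacifica 18/24 = 75.0% → TransGlobal
Overall: TransGlobal 64/209 = 30.6%, Pacifica 44/384 = 11.5% → TransGlobal
TransGlobal wins overall and in every route group — no reversal.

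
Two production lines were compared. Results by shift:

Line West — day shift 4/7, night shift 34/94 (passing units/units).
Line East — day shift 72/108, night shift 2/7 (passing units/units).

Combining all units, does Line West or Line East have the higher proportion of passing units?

Day shift: Line West 4/7 = 57.1%, Line East 72/108 = 66.7% → Line East
Night shift: Line West 34/94 = 36.2%, Line East 2/7 = 28.6% → Line West
Overall: Line West 38/101 = 37.6%, Line East 74/115 = 64.3% → Line East
(Neither sweeps every shift group, but Line East has the higher pooled rate.)

Line East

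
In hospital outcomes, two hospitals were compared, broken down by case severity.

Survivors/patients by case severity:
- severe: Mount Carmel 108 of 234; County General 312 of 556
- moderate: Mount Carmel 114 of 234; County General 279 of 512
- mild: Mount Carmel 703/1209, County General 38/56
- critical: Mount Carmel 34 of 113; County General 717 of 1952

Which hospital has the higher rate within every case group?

County General

Severe: Mount Carmel 108/234 = 46.2%, County General 312/556 = 56.1% → County General
Moderate: Mount Carmel 114/234 = 48.7%, County General 279/512 = 54.5% → County General
Mild: Mount Carmel 703/1209 = 58.1%, County General 38/56 = 67.9% → County General
Critical: Mount Carmel 34/113 = 30.1%, County General 717/1952 = 36.7% → County General
County General has the higher rate in all 4 groups.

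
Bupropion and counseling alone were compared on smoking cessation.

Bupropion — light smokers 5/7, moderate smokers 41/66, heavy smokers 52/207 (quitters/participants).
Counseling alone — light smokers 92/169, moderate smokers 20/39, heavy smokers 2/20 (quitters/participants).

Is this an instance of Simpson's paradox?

Yes

Light smokers: bupropion 5/7 = 71.4%, counseling alone 92/169 = 54.4% → bupropion
Moderate smokers: bupropion 41/66 = 62.1%, counseling alone 20/39 = 51.3% → bupropion
Heavy smokers: bupropion 52/207 = 25.1%, counseling alone 2/20 = 10.0% → bupropion
Overall: bupropion 98/280 = 35.0%, counseling alone 114/228 = 50.0% → counseling alone
Bupropion wins each dependence group but counseling alone wins overall — the comparison reverses. Bupropion's participants skew toward heavy smokers, which has a lower base rate.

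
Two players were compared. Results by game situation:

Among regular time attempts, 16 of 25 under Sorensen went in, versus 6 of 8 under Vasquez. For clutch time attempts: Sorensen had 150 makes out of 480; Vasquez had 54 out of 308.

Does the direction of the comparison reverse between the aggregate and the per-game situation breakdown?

Regular time: Sorensen 16/25 = 64.0%, Vasquez 6/8 = 75.0% → Vasquez
Clutch time: Sorensen 150/480 = 31.2%, Vasquez 54/308 = 17.5% → Sorensen
Overall: Sorensen 166/505 = 32.9%, Vasquez 60/316 = 19.0% → Sorensen
Neither sweeps: Sorensen wins 1 of 2 groups, Vasquez wins 1. Sorensen wins overall but not every group — no Simpson reversal.

No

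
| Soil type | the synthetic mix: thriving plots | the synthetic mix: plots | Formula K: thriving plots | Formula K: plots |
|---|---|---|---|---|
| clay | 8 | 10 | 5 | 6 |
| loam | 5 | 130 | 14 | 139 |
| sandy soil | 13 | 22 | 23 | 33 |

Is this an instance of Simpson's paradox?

No

Clay: the synthetic mix 8/10 = 80.0%, Formula K 5/6 = 83.3% → Formula K
Loam: the synthetic mix 5/130 = 3.8%, Formula K 14/139 = 10.1% → Formula K
Sandy soil: the synthetic mix 13/22 = 59.1%, Formula K 23/33 = 69.7% → Formula K
Overall: the synthetic mix 26/162 = 16.0%, Formula K 42/178 = 23.6% → Formula K
Formula K wins overall and in every soil group — no reversal.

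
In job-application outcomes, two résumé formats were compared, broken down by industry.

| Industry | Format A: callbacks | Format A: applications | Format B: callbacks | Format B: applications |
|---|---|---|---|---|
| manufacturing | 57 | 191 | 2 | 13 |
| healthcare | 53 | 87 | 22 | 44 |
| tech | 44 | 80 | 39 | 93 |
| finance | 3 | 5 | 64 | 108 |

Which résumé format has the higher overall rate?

Format B

Manufacturing: Format A 57/191 = 29.8%, Format B 2/13 = 15.4% → Format A
Healthcare: Format A 53/87 = 60.9%, Format B 22/44 = 50.0% → Format A
Tech: Format A 44/80 = 55.0%, Format B 39/93 = 41.9% → Format A
Finance: Format A 3/5 = 60.0%, Format B 64/108 = 59.3% → Format A
Overall: Format A 157/363 = 43.3%, Format B 127/258 = 49.2% → Format B
(Format A wins every industry group but Format B wins overall — Format A's applications skew toward the low-rate manufacturing group.)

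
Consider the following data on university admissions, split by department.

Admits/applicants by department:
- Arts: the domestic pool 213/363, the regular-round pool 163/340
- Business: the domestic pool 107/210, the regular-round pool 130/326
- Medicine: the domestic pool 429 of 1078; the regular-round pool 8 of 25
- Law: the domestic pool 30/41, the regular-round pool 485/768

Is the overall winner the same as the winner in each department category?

No

Arts: the domestic pool 213/363 = 58.7%, the regular-round pool 163/340 = 47.9% → the domestic pool
Business: the domestic pool 107/210 = 51.0%, the regular-round pool 130/326 = 39.9% → the domestic pool
Medicine: the domestic pool 429/1078 = 39.8%, the regular-round pool 8/25 = 32.0% → the domestic pool
Law: the domestic pool 30/41 = 73.2%, the regular-round pool 485/768 = 63.2% → the domestic pool
Overall: the domestic pool 779/1692 = 46.0%, the regular-round pool 786/1459 = 53.9% → the regular-round pool
The domestic pool wins each department group but the regular-round pool wins overall — the comparison reverses. The domestic pool's applicants skew toward Medicine, which has a lower base rate.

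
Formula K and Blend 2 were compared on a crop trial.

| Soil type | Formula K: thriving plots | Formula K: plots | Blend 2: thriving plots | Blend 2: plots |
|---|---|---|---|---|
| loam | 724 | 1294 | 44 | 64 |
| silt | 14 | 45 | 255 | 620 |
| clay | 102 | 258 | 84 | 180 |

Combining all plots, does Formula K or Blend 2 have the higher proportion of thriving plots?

Formula K

Loam: Formula K 724/1294 = 56.0%, Blend 2 44/64 = 68.8% → Blend 2
Silt: Formula K 14/45 = 31.1%, Blend 2 255/620 = 41.1% → Blend 2
Clay: Formula K 102/258 = 39.5%, Blend 2 84/180 = 46.7% → Blend 2
Overall: Formula K 840/1597 = 52.6%, Blend 2 383/864 = 44.3% → Formula K
(Blend 2 wins every soil group but Formula K wins overall — Blend 2's plots skew toward the low-rate silt group.)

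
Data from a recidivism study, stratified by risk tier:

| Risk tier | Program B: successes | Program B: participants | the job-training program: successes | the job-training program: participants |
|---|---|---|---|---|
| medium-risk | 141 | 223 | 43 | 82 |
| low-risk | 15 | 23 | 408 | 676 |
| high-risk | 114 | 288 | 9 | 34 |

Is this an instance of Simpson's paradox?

Yes

Medium-risk: Program B 141/223 = 63.2%, the job-training program 43/82 = 52.4% → Program B
Low-risk: Program B 15/23 = 65.2%, the job-training program 408/676 = 60.4% → Program B
High-risk: Program B 114/288 = 39.6%, the job-training program 9/34 = 26.5% → Program B
Overall: Program B 270/534 = 50.6%, the job-training program 460/792 = 58.1% → the job-training program
Program B wins each risk group but the job-training program wins overall — the comparison reverses. Program B's participants skew toward high-risk, which has a lower base rate.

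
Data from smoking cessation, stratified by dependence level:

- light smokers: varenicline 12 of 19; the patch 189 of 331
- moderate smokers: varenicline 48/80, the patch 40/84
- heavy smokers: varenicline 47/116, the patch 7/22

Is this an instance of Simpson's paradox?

Yes

Light smokers: varenicline 12/19 = 63.2%, the patch 189/331 = 57.1% → varenicline
Moderate smokers: varenicline 48/80 = 60.0%, the patch 40/84 = 47.6% → varenicline
Heavy smokers: varenicline 47/116 = 40.5%, the patch 7/22 = 31.8% → varenicline
Overall: varenicline 107/215 = 49.8%, the patch 236/437 = 54.0% → the patch
Varenicline wins each dependence group but the patch wins overall — the comparison reverses. Varenicline's participants skew toward heavy smokers, which has a lower base rate.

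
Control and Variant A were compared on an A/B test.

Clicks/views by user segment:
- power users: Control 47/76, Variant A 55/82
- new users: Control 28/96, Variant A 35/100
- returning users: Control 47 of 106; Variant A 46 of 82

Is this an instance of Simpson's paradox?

No

Power users: Control 47/76 = 61.8%, Variant A 55/82 = 67.1% → Variant A
New users: Control 28/96 = 29.2%, Variant A 35/100 = 35.0% → Variant A
Returning users: Control 47/106 = 44.3%, Variant A 46/82 = 56.1% → Variant A
Overall: Control 122/278 = 43.9%, Variant A 136/264 = 51.5% → Variant A
Variant A wins overall and in every user group — no reversal.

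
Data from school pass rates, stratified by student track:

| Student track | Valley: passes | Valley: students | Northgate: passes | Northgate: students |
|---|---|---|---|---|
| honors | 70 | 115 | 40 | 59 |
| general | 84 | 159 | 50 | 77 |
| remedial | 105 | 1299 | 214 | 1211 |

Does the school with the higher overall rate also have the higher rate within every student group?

Honors: Valley 70/115 = 60.9%, Northgate 40/59 = 67.8% → Northgate
General: Valley 84/159 = 52.8%, Northgate 50/77 = 64.9% → Northgate
Remedial: Valley 105/1299 = 8.1%, Northgate 214/1211 = 17.7% → Northgate
Overall: Valley 259/1573 = 16.5%, Northgate 304/1347 = 22.6% → Northgate
Northgate wins overall and in every student group — no reversal.

Yes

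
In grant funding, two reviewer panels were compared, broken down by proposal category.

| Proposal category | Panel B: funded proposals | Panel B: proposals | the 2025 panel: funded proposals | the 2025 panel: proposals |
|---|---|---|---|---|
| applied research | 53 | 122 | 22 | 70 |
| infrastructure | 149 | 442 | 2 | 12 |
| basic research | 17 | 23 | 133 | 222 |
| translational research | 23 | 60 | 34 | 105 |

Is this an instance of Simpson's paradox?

Yes

Applied research: Panel B 53/122 = 43.4%, the 2025 panel 22/70 = 31.4% → Panel B
Infrastructure: Panel B 149/442 = 33.7%, the 2025 panel 2/12 = 16.7% → Panel B
Basic research: Panel B 17/23 = 73.9%, the 2025 panel 133/222 = 59.9% → Panel B
Translational research: Panel B 23/60 = 38.3%, the 2025 panel 34/105 = 32.4% → Panel B
Overall: Panel B 242/647 = 37.4%, the 2025 panel 191/409 = 46.7% → the 2025 panel
Panel B wins each proposal group but the 2025 panel wins overall — the comparison reverses. Panel B's proposals skew toward infrastructure, which has a lower base rate.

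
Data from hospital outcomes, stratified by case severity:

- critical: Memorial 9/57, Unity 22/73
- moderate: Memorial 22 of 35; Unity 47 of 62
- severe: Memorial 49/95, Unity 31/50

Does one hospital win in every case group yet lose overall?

No

Critical: Memorial 9/57 = 15.8%, Unity 22/73 = 30.1% → Unity
Moderate: Memorial 22/35 = 62.9%, Unity 47/62 = 75.8% → Unity
Severe: Memorial 49/95 = 51.6%, Unity 31/50 = 62.0% → Unity
Overall: Memorial 80/187 = 42.8%, Unity 100/185 = 54.1% → Unity
Unity wins overall and in every case group — no reversal.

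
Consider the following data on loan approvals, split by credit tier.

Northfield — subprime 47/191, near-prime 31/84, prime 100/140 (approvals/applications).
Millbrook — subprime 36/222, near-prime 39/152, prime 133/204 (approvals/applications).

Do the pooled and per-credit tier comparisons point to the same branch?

Yes

Subprime: Northfield 47/191 = 24.6%, Millbrook 36/222 = 16.2% → Northfield
Near-prime: Northfield 31/84 = 36.9%, Millbrook 39/152 = 25.7% → Northfield
Prime: Northfield 100/140 = 71.4%, Millbrook 133/204 = 65.2% → Northfield
Overall: Northfield 178/415 = 42.9%, Millbrook 208/578 = 36.0% → Northfield
Northfield wins overall and in every credit group — no reversal.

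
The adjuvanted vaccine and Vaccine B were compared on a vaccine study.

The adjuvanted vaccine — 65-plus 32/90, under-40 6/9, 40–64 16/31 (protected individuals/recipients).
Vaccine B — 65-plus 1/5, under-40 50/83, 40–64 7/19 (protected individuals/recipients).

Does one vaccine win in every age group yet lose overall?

65-plus: the adjuvanted vaccine 32/90 = 35.6%, Vaccine B 1/5 = 20.0% → the adjuvanted vaccine
Under-40: the adjuvanted vaccine 6/9 = 66.7%, Vaccine B 50/83 = 60.2% → the adjuvanted vaccine
40–64: the adjuvanted vaccine 16/31 = 51.6%, Vaccine B 7/19 = 36.8% → the adjuvanted vaccine
Overall: the adjuvanted vaccine 54/130 = 41.5%, Vaccine B 58/107 = 54.2% → Vaccine B
The adjuvanted vaccine wins each age group but Vaccine B wins overall — the comparison reverses. The adjuvanted vaccine's recipients skew toward 65-plus, which has a lower base rate.

Yes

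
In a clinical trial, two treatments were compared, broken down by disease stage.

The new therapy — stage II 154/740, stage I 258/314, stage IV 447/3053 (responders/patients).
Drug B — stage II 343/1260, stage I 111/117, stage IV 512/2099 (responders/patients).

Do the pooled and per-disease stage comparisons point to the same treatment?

Yes

Stage II: the new therapy 154/740 = 20.8%, Drug B 343/1260 = 27.2% → Drug B
Stage I: the new therapy 258/314 = 82.2%, Drug B 111/117 = 94.9% → Drug B
Stage IV: the new therapy 447/3053 = 14.6%, Drug B 512/2099 = 24.4% → Drug B
Overall: the new therapy 859/4107 = 20.9%, Drug B 966/3476 = 27.8% → Drug B
Drug B wins overall and in every disease group — no reversal.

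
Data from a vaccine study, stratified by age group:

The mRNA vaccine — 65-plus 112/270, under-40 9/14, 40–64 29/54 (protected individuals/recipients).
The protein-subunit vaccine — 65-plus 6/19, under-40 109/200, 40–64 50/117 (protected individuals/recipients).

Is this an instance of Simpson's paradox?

65-plus: the mRNA vaccine 112/270 = 41.5%, the protein-subunit vaccine 6/19 = 31.6% → the mRNA vaccine
Under-40: the mRNA vaccine 9/14 = 64.3%, the protein-subunit vaccine 109/200 = 54.5% → the mRNA vaccine
40–64: the mRNA vaccine 29/54 = 53.7%, the protein-subunit vaccine 50/117 = 42.7% → the mRNA vaccine
Overall: the mRNA vaccine 150/338 = 44.4%, the protein-subunit vaccine 165/336 = 49.1% → the protein-subunit vaccine
The mRNA vaccine wins each age group but the protein-subunit vaccine wins overall — the comparison reverses. The mRNA vaccine's recipients skew toward 65-plus, which has a lower base rate.

Yes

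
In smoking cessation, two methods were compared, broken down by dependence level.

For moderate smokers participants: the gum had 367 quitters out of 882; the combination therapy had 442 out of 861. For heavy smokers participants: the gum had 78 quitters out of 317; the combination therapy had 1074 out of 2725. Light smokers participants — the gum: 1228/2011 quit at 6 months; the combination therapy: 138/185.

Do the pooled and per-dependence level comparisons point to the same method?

Moderate smokers: the gum 367/882 = 41.6%, the combination therapy 442/861 = 51.3% → the combination therapy
Heavy smokers: the gum 78/317 = 24.6%, the combination therapy 1074/2725 = 39.4% → the combination therapy
Light smokers: the gum 1228/2011 = 61.1%, the combination therapy 138/185 = 74.6% → the combination therapy
Overall: the gum 1673/3210 = 52.1%, the combination therapy 1654/3771 = 43.9% → the gum
The combination therapy wins each dependence group but the gum wins overall — the comparison reverses. The combination therapy's participants skew toward heavy smokers, which has a lower base rate.

No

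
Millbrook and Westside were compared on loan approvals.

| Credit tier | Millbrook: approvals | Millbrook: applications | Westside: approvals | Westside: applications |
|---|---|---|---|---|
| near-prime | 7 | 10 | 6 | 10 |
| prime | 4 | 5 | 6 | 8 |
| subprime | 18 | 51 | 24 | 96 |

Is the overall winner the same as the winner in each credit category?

Yes

Near-prime: Millbrook 7/10 = 70.0%, Westside 6/10 = 60.0% → Millbrook
Prime: Millbrook 4/5 = 80.0%, Westside 6/8 = 75.0% → Millbrook
Subprime: Millbrook 18/51 = 35.3%, Westside 24/96 = 25.0% → Millbrook
Overall: Millbrook 29/66 = 43.9%, Westside 36/114 = 31.6% → Millbrook
Millbrook wins overall and in every credit group — no reversal.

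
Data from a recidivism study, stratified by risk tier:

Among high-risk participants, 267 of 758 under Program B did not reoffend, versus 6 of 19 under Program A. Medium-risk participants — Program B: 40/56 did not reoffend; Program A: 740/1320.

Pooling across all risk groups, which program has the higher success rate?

High-risk: Program B 267/758 = 35.2%, Program A 6/19 = 31.6% → Program B
Medium-risk: Program B 40/56 = 71.4%, Program A 740/1320 = 56.1% → Program B
Overall: Program B 307/814 = 37.7%, Program A 746/1339 = 55.7% → Program A
(Program B wins every risk group but Program A wins overall — Program B's participants skew toward the low-rate high-risk group.)

Program A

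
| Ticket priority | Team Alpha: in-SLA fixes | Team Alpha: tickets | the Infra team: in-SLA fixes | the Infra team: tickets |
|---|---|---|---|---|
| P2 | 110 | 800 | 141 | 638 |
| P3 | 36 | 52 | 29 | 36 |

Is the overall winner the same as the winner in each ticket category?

P2: Team Alpha 110/800 = 13.8%, the Infra team 141/638 = 22.1% → the Infra team
P3: Team Alpha 36/52 = 69.2%, the Infra team 29/36 = 80.6% → the Infra team
Overall: Team Alpha 146/852 = 17.1%, the Infra team 170/674 = 25.2% → the Infra team
The Infra team wins overall and in every ticket group — no reversal.

Yes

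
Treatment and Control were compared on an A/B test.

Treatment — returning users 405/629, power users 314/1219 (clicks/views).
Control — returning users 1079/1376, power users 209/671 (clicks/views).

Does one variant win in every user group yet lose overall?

Returning users: Treatment 405/629 = 64.4%, Control 1079/1376 = 78.4% → Control
Power users: Treatment 314/1219 = 25.8%, Control 209/671 = 31.1% → Control
Overall: Treatment 719/1848 = 38.9%, Control 1288/2047 = 62.9% → Control
Control wins overall and in every user group — no reversal.

No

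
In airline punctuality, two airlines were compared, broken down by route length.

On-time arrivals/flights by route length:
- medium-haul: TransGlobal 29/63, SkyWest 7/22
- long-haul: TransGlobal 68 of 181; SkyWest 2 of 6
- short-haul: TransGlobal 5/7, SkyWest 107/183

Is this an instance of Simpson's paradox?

Yes

Medium-haul: TransGlobal 29/63 = 46.0%, SkyWest 7/22 = 31.8% → TransGlobal
Long-haul: TransGlobal 68/181 = 37.6%, SkyWest 2/6 = 33.3% → TransGlobal
Short-haul: TransGlobal 5/7 = 71.4%, SkyWest 107/183 = 58.5% → TransGlobal
Overall: TransGlobal 102/251 = 40.6%, SkyWest 116/211 = 55.0% → SkyWest
TransGlobal wins each route group but SkyWest wins overall — the comparison reverses. TransGlobal's flights skew toward long-haul, which has a lower base rate.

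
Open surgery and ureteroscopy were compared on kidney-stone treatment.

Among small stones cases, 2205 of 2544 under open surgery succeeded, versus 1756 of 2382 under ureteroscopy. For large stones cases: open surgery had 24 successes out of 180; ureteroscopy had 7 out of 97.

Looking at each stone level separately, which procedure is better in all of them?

Small stones: open surgery 2205/2544 = 86.7%, ureteroscopy 1756/2382 = 73.7% → open surgery
Large stones: open surgery 24/180 = 13.3%, ureteroscopy 7/97 = 7.2% → open surgery
Open surgery has the higher rate in both groups.

open surgery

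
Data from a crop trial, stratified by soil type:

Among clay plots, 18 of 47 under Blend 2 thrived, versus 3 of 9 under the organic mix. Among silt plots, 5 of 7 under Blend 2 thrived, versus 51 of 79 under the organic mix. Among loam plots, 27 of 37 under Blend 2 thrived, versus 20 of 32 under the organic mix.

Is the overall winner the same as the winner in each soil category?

No

Clay: Blend 2 18/47 = 38.3%, the organic mix 3/9 = 33.3% → Blend 2
Silt: Blend 2 5/7 = 71.4%, the organic mix 51/79 = 64.6% → Blend 2
Loam: Blend 2 27/37 = 73.0%, the organic mix 20/32 = 62.5% → Blend 2
Overall: Blend 2 50/91 = 54.9%, the organic mix 74/120 = 61.7% → the organic mix
Blend 2 wins each soil group but the organic mix wins overall — the comparison reverses. Blend 2's plots skew toward clay, which has a lower base rate.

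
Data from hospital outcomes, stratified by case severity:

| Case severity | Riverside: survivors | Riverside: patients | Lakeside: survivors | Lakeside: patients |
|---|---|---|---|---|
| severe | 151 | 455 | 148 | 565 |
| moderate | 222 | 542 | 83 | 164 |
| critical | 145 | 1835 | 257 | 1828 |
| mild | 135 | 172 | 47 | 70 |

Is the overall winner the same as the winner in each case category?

Severe: Riverside 151/455 = 33.2%, Lakeside 148/565 = 26.2% → Riverside
Moderate: Riverside 222/542 = 41.0%, Lakeside 83/164 = 50.6% → Lakeside
Critical: Riverside 145/1835 = 7.9%, Lakeside 257/1828 = 14.1% → Lakeside
Mild: Riverside 135/172 = 78.5%, Lakeside 47/70 = 67.1% → Riverside
Overall: Riverside 653/3004 = 21.7%, Lakeside 535/2627 = 20.4% → Riverside
Neither sweeps: Riverside wins 2 of 4 groups, Lakeside wins 2. Riverside wins overall but not every group — no Simpson reversal.

No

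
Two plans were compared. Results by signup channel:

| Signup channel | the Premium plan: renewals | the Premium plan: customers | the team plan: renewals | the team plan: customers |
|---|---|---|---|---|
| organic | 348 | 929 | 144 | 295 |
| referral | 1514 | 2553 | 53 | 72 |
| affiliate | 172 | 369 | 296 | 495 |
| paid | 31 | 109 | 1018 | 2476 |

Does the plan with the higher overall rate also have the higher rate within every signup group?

Organic: the Premium plan 348/929 = 37.5%, the team plan 144/295 = 48.8% → the team plan
Referral: the Premium plan 1514/2553 = 59.3%, the team plan 53/72 = 73.6% → the team plan
Affiliate: the Premium plan 172/369 = 46.6%, the team plan 296/495 = 59.8% → the team plan
Paid: the Premium plan 31/109 = 28.4%, the team plan 1018/2476 = 41.1% → the team plan
Overall: the Premium plan 2065/3960 = 52.1%, the team plan 1511/3338 = 45.3% → the Premium plan
The team plan wins each signup group but the Premium plan wins overall — the comparison reverses. The team plan's customers skew toward paid, which has a lower base rate.

No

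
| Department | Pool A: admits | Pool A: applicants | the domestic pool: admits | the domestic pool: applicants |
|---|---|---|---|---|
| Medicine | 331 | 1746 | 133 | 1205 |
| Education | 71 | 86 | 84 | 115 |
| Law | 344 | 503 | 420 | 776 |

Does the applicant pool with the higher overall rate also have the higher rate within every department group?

Yes

Medicine: Pool A 331/1746 = 19.0%, the domestic pool 133/1205 = 11.0% → Pool A
Education: Pool A 71/86 = 82.6%, the domestic pool 84/115 = 73.0% → Pool A
Law: Pool A 344/503 = 68.4%, the domestic pool 420/776 = 54.1% → Pool A
Overall: Pool A 746/2335 = 31.9%, the domestic pool 637/2096 = 30.4% → Pool A
Pool A wins overall and in every department group — no reversal.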